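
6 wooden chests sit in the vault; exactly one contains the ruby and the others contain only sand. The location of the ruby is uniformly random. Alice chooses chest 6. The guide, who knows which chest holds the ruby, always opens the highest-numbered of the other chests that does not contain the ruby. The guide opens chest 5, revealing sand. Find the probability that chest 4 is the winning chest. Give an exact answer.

Apply Bayes' rule, conditioning on where the ruby actually is.
If it is in any of chests 1, 2, 3, 4, and 6 (prior 1/6 each): chest 5 is the highest-numbered option available, probability 1; weight (1/6)·1 = 1/6 each.
If it is in chest 5 (prior 1/6): the guide opened chest 5, so this case is ruled out; weight (1/6)·0 = 0.
The weights sum to 5/6.
So P(the ruby in chest 4 | the guide opened chest 5) = (1/6) / (5/6) = 1/5.

1/5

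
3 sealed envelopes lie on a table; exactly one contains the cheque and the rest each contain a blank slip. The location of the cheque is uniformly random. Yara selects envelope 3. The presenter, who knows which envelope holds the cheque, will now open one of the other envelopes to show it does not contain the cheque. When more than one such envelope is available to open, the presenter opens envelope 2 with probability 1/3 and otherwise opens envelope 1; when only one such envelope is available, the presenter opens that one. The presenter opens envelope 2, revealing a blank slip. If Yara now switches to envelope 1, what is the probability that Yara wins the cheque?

Consider each possible location of the cheque in turn.
If it is in envelope 1 (prior 1/3): only envelope 2 is available, probability 1; weight (1/3)·1 = 1/3.
If it is in envelope 2 (prior 1/3): the presenter opened envelope 2, so this case is ruled out; weight (1/3)·0 = 0.
If it is in envelope 3 (prior 1/3): envelope 2 is available, opened with probability 1/3; weight (1/3)·(1/3) = 1/9.
The weights sum to 4/9.
So P(the cheque in envelope 1 | the presenter opened envelope 2) = (1/3) / (4/9) = 3/4.

3/4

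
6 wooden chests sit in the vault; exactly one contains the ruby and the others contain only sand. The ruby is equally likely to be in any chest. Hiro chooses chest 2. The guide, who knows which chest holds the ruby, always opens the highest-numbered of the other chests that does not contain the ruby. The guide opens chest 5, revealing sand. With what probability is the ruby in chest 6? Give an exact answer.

1

Apply Bayes' rule, conditioning on where the ruby actually is.
If it is in any of chests 1, 2, 3, and 4 (prior 1/6 each): the guide would have opened chest 6 instead, probability 0; weight (1/6)·0 = 0 each.
If it is in chest 5 (prior 1/6): the guide opened chest 5, so this case is ruled out; weight (1/6)·0 = 0.
If it is in chest 6 (prior 1/6): chest 5 is the highest-numbered option available, probability 1; weight (1/6)·1 = 1/6.
The weights sum to 1/6.
So P(the ruby in chest 6 | the guide opened chest 5) = (1/6) / (1/6) = 1.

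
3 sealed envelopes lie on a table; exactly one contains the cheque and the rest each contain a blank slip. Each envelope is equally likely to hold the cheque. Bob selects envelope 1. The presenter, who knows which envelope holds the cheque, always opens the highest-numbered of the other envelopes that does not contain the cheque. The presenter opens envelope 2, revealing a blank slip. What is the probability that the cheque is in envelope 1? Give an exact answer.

Apply Bayes' rule, conditioning on where the cheque actually is.
If it is in envelope 1 (prior 1/3): the presenter would have opened envelope 3 instead, probability 0; weight (1/3)·0 = 0.
If it is in envelope 2 (prior 1/3): the presenter opened envelope 2, so this case is ruled out; weight (1/3)·0 = 0.
If it is in envelope 3 (prior 1/3): envelope 2 is the highest-numbered option available, probability 1; weight (1/3)·1 = 1/3.
The weights sum to 1/3.
So P(the cheque in envelope 1 | the presenter opened envelope 2) = 0 / (1/3) = 0.

0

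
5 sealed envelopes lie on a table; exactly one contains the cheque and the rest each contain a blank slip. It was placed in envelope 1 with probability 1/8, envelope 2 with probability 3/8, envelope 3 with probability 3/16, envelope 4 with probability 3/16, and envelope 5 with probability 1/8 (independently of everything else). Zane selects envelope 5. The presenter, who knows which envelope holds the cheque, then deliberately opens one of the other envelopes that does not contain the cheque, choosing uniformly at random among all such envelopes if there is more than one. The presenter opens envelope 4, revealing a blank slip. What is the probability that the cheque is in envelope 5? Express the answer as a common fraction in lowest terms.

3/25

Consider each possible location of the cheque in turn.
If it is in envelope 1 (prior 1/8): the presenter has 3 equally likely choices, so probability 1/3; weight (1/8)·(1/3) = 1/24.
If it is in envelope 2 (prior 3/8): the presenter has 3 equally likely choices, so probability 1/3; weight (3/8)·(1/3) = 1/8.
If it is in envelope 3 (prior 3/16): the presenter has 3 equally likely choices, so probability 1/3; weight (3/16)·(1/3) = 1/16.
If it is in envelope 4 (prior 3/16): the presenter opened envelope 4, so this case is ruled out; weight (3/16)·0 = 0.
If it is in envelope 5 (prior 1/8): the presenter has 4 equally likely choices, so probability 1/4; weight (1/8)·(1/4) = 1/32.
The weights sum to 25/96.
So P(the cheque in envelope 5 | the presenter opened envelope 4) = (1/32) / (25/96) = 3/25.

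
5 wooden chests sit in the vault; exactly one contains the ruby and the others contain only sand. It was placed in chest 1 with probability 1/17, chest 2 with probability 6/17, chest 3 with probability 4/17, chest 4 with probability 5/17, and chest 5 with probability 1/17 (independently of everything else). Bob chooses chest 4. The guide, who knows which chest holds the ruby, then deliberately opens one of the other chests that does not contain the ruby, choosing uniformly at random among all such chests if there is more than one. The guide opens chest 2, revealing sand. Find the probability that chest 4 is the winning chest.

Condition on the true location of the ruby.
If it is in either of chests 1 and 5 (prior 1/17 each): the guide has 3 equally likely choices, so probability 1/3; weight (1/17)·(1/3) = 1/51 each.
If it is in chest 2 (prior 6/17): the guide opened chest 2, so this case is ruled out; weight (6/17)·0 = 0.
If it is in chest 3 (prior 4/17): the guide has 3 equally likely choices, so probability 1/3; weight (4/17)·(1/3) = 4/51.
If it is in chest 4 (prior 5/17): the guide has 4 equally likely choices, so probability 1/4; weight (5/17)·(1/4) = 5/68.
The weights sum to 13/68.
So P(the ruby in chest 4 | the guide opened chest 2) = (5/68) / (13/68) = 5/13.

5/13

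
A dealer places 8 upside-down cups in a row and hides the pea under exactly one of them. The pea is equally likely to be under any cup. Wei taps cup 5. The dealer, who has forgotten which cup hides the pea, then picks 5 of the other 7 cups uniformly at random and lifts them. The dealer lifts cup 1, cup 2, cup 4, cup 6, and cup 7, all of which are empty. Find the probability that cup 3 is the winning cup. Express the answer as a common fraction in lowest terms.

Consider each possible location of the pea in turn.
If it is under any of cups 1, 2, 4, 6, and 7 (prior 1/8 each): that cup was opened and seen not to hold the prize — ruled out; weight (1/8)·0 = 0 each.
If it is under any of cups 3, 5, and 8 (prior 1/8 each): the dealer picks exactly this set with probability 1/21 regardless, and none is the prize; weight (1/8)·(1/21) = 1/168 each.
The weights sum to 1/56.
So P(the pea under cup 3 | the dealer opened cup 1, cup 2, cup 4, cup 6, and cup 7) = (1/168) / (1/56) = 1/3.

1/3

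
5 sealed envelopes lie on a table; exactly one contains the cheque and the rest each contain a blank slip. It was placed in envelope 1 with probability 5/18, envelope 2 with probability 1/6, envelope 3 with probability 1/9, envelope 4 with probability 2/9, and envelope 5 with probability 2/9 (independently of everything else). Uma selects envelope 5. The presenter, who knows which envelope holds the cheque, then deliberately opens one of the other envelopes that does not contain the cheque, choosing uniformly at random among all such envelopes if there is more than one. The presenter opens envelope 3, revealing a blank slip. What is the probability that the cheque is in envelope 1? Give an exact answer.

1/3

Consider each possible location of the cheque in turn.
If it is in envelope 1 (prior 5/18): the presenter has 3 equally likely choices, so probability 1/3; weight (5/18)·(1/3) = 5/54.
If it is in envelope 2 (prior 1/6): the presenter has 3 equally likely choices, so probability 1/3; weight (1/6)·(1/3) = 1/18.
If it is in envelope 3 (prior 1/9): the presenter opened envelope 3, so this case is ruled out; weight (1/9)·0 = 0.
If it is in envelope 4 (prior 2/9): the presenter has 3 equally likely choices, so probability 1/3; weight (2/9)·(1/3) = 2/27.
If it is in envelope 5 (prior 2/9): the presenter has 4 equally likely choices, so probability 1/4; weight (2/9)·(1/4) = 1/18.
The weights sum to 5/18.
So P(the cheque in envelope 1 | the presenter opened envelope 3) = (5/54) / (5/18) = 1/3.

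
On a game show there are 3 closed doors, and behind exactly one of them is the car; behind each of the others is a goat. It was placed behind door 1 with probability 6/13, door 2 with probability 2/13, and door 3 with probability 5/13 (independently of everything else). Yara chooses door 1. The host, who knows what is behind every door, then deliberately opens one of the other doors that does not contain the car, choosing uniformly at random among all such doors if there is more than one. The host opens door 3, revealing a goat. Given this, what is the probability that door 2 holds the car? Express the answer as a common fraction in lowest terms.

2/5

Condition on the true location of the car.
If it is behind door 1 (prior 6/13): the host has 2 equally likely choices, so probability 1/2; weight (6/13)·(1/2) = 3/13.
If it is behind door 2 (prior 2/13): the host has no choice, probability 1; weight (2/13)·1 = 2/13.
If it is behind door 3 (prior 5/13): the host opened door 3, so this case is ruled out; weight (5/13)·0 = 0.
The weights sum to 5/13.
So P(the car behind door 2 | the host opened door 3) = (2/13) / (5/13) = 2/5.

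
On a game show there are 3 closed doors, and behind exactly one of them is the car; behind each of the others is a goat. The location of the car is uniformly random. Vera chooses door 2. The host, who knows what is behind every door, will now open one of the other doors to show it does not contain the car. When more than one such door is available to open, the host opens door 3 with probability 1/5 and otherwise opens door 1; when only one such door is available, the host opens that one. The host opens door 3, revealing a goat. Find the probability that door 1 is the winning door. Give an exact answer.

5/6

Consider each possible location of the car in turn.
If it is behind door 1 (prior 1/3): only door 3 is available, probability 1; weight (1/3)·1 = 1/3.
If it is behind door 2 (prior 1/3): door 3 is available, opened with probability 1/5; weight (1/3)·(1/5) = 1/15.
If it is behind door 3 (prior 1/3): the host opened door 3, so this case is ruled out; weight (1/3)·0 = 0.
The weights sum to 2/5.
So P(the car behind door 1 | the host opened door 3) = (1/3) / (2/5) = 5/6.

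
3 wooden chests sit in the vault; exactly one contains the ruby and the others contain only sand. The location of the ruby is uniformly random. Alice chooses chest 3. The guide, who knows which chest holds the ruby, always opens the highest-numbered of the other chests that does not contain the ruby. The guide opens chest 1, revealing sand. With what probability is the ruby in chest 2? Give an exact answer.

1

Apply Bayes' rule, conditioning on where the ruby actually is.
If it is in chest 1 (prior 1/3): the guide opened chest 1, so this case is ruled out; weight (1/3)·0 = 0.
If it is in chest 2 (prior 1/3): chest 1 is the highest-numbered option available, probability 1; weight (1/3)·1 = 1/3.
If it is in chest 3 (prior 1/3): the guide would have opened chest 2 instead, probability 0; weight (1/3)·0 = 0.
The weights sum to 1/3.
So P(the ruby in chest 2 | the guide opened chest 1) = (1/3) / (1/3) = 1.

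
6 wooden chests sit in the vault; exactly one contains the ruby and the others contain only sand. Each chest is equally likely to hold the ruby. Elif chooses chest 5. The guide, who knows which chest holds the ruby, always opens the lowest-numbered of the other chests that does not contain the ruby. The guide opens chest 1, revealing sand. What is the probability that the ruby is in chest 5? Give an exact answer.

1/5

Condition on the true location of the ruby.
If it is in chest 1 (prior 1/6): the guide opened chest 1, so this case is ruled out; weight (1/6)·0 = 0.
If it is in any of chests 2, 3, 4, 5, and 6 (prior 1/6 each): chest 1 is the lowest-numbered option available, probability 1; weight (1/6)·1 = 1/6 each.
The weights sum to 5/6.
So P(the ruby in chest 5 | the guide opened chest 1) = (1/6) / (5/6) = 1/5.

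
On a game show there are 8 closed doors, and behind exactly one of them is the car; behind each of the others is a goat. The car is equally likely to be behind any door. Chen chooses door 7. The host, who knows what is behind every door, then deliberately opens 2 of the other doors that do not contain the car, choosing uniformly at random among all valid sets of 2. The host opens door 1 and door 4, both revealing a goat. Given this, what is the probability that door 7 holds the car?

Consider each possible location of the car in turn.
If it is behind either of doors 1 and 4 (prior 1/8 each): that door was opened and seen not to hold the prize — ruled out; weight (1/8)·0 = 0 each.
If it is behind any of doors 2, 3, 5, 6, and 8 (prior 1/8 each): the host has 15 equally likely choices, so probability 1/15; weight (1/8)·(1/15) = 1/120 each.
If it is behind door 7 (prior 1/8): the host has 21 equally likely choices, so probability 1/21; weight (1/8)·(1/21) = 1/168.
The weights sum to 1/21.
So P(the car behind door 7 | the host opened door 1 and door 4) = (1/168) / (1/21) = 1/8.

1/8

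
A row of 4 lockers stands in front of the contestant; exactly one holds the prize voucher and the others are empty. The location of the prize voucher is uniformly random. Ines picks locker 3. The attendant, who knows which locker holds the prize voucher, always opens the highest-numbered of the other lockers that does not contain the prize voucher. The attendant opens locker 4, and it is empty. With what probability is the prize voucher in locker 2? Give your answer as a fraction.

1/3

Condition on the true location of the prize voucher.
If it is in any of lockers 1, 2, and 3 (prior 1/4 each): locker 4 is the highest-numbered option available, probability 1; weight (1/4)·1 = 1/4 each.
If it is in locker 4 (prior 1/4): the attendant opened locker 4, so this case is ruled out; weight (1/4)·0 = 0.
The weights sum to 3/4.
So P(the prize voucher in locker 2 | the attendant opened locker 4) = (1/4) / (3/4) = 1/3.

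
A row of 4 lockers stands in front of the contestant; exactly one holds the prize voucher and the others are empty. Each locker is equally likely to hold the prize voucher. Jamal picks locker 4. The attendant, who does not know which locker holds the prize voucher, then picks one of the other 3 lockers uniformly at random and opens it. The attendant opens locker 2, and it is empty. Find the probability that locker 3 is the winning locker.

Apply Bayes' rule, conditioning on where the prize voucher actually is.
If it is in any of lockers 1, 3, and 4 (prior 1/4 each): the attendant picks locker 2 with probability 1/3 regardless, and it is not the prize; weight (1/4)·(1/3) = 1/12 each.
If it is in locker 2 (prior 1/4): the attendant opened locker 2, so this case is ruled out; weight (1/4)·0 = 0.
The weights sum to 1/4.
So P(the prize voucher in locker 3 | the attendant opened locker 2) = (1/12) / (1/4) = 1/3.

1/3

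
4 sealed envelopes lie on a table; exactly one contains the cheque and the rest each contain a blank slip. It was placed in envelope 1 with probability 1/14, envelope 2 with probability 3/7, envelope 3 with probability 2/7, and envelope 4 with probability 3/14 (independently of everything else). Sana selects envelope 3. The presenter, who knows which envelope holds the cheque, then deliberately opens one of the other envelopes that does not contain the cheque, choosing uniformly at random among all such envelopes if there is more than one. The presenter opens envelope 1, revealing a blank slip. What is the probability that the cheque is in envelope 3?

Condition on the true location of the cheque.
If it is in envelope 1 (prior 1/14): the presenter opened envelope 1, so this case is ruled out; weight (1/14)·0 = 0.
If it is in envelope 2 (prior 3/7): the presenter has 2 equally likely choices, so probability 1/2; weight (3/7)·(1/2) = 3/14.
If it is in envelope 3 (prior 2/7): the presenter has 3 equally likely choices, so probability 1/3; weight (2/7)·(1/3) = 2/21.
If it is in envelope 4 (prior 3/14): the presenter has 2 equally likely choices, so probability 1/2; weight (3/14)·(1/2) = 3/28.
The weights sum to 5/12.
So P(the cheque in envelope 3 | the presenter opened envelope 1) = (2/21) / (5/12) = 8/35.

8/35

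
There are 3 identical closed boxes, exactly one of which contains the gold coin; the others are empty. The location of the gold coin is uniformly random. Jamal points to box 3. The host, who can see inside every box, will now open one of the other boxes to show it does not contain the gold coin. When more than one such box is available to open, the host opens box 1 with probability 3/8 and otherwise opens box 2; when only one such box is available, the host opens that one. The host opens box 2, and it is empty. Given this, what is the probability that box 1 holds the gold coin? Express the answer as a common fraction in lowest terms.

8/13

Consider each possible location of the gold coin in turn.
If it is in box 1 (prior 1/3): only box 2 is available, probability 1; weight (1/3)·1 = 1/3.
If it is in box 2 (prior 1/3): the host opened box 2, so this case is ruled out; weight (1/3)·0 = 0.
If it is in box 3 (prior 1/3): box 1 is available but not opened, probability 5/8; weight (1/3)·(5/8) = 5/24.
The weights sum to 13/24.
So P(the gold coin in box 1 | the host opened box 2) = (1/3) / (13/24) = 8/13.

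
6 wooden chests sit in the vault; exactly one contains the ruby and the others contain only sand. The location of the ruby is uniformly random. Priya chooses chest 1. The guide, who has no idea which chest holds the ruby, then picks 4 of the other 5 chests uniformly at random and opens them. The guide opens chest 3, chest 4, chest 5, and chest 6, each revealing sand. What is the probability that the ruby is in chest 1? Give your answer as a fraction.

Because the guide chose which chests to open without knowing where the ruby is, the choice is independent of the prize location. Learning that none of the 4 opened chests holds the ruby simply rules out those 4 locations and leaves the remaining 2 chests still equally likely by symmetry.
So P(the ruby in chest 1) = 1/2.

1/2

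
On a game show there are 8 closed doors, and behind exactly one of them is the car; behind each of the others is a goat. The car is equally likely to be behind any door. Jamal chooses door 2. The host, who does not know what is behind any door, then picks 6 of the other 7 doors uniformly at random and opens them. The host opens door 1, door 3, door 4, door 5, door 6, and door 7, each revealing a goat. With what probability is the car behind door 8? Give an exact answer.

1/2

Apply Bayes' rule, conditioning on where the car actually is.
If it is behind any of doors 1, 3, 4, 5, 6, and 7 (prior 1/8 each): that door was opened and seen not to hold the prize — ruled out; weight (1/8)·0 = 0 each.
If it is behind either of doors 2 and 8 (prior 1/8 each): the host picks exactly this set with probability 1/7 regardless, and none is the prize; weight (1/8)·(1/7) = 1/56 each.
The weights sum to 1/28.
So P(the car behind door 8 | the host opened door 1, door 3, door 4, door 5, door 6, and door 7) = (1/56) / (1/28) = 1/2.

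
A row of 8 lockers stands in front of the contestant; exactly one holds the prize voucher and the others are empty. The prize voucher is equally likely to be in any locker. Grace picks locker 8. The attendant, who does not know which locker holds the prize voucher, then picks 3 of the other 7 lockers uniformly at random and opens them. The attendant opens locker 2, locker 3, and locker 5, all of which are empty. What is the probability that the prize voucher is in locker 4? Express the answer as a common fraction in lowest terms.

1/5

Apply Bayes' rule, conditioning on where the prize voucher actually is.
If it is in any of lockers 1, 4, 6, 7, and 8 (prior 1/8 each): the attendant picks exactly this set with probability 1/35 regardless, and none is the prize; weight (1/8)·(1/35) = 1/280 each.
If it is in any of lockers 2, 3, and 5 (prior 1/8 each): that locker was opened and seen not to hold the prize — ruled out; weight (1/8)·0 = 0 each.
The weights sum to 1/56.
So P(the prize voucher in locker 4 | the attendant opened locker 2, locker 3, and locker 5) = (1/280) / (1/56) = 1/5.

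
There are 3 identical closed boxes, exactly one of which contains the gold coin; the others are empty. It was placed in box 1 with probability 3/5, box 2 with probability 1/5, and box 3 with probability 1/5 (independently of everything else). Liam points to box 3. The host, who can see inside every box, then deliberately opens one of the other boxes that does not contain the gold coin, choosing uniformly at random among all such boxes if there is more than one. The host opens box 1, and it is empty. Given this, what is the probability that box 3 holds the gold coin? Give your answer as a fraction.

1/3

Apply Bayes' rule, conditioning on where the gold coin actually is.
If it is in box 1 (prior 3/5): the host opened box 1, so this case is ruled out; weight (3/5)·0 = 0.
If it is in box 2 (prior 1/5): the host has no choice, probability 1; weight (1/5)·1 = 1/5.
If it is in box 3 (prior 1/5): the host has 2 equally likely choices, so probability 1/2; weight (1/5)·(1/2) = 1/10.
The weights sum to 3/10.
So P(the gold coin in box 3 | the host opened box 1) = (1/10) / (3/10) = 1/3.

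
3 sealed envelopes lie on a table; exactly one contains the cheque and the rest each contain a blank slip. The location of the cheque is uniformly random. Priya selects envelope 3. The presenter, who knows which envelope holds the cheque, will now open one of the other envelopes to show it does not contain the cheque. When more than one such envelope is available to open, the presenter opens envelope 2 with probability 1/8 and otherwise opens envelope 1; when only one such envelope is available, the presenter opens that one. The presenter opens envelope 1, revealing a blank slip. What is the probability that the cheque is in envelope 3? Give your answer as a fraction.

Apply Bayes' rule, conditioning on where the cheque actually is.
If it is in envelope 1 (prior 1/3): the presenter opened envelope 1, so this case is ruled out; weight (1/3)·0 = 0.
If it is in envelope 2 (prior 1/3): only envelope 1 is available, probability 1; weight (1/3)·1 = 1/3.
If it is in envelope 3 (prior 1/3): envelope 2 is available but not opened, probability 7/8; weight (1/3)·(7/8) = 7/24.
The weights sum to 5/8.
So P(the cheque in envelope 3 | the presenter opened envelope 1) = (7/24) / (5/8) = 7/15.

7/15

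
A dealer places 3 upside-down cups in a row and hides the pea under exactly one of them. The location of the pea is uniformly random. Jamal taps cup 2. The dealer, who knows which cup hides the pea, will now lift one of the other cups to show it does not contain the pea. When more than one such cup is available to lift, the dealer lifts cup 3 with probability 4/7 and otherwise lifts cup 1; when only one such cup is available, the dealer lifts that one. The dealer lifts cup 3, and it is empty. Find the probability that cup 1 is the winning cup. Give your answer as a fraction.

7/11

Condition on the true location of the pea.
If it is under cup 1 (prior 1/3): only cup 3 is available, probability 1; weight (1/3)·1 = 1/3.
If it is under cup 2 (prior 1/3): cup 3 is available, opened with probability 4/7; weight (1/3)·(4/7) = 4/21.
If it is under cup 3 (prior 1/3): the dealer opened cup 3, so this case is ruled out; weight (1/3)·0 = 0.
The weights sum to 11/21.
So P(the pea under cup 1 | the dealer opened cup 3) = (1/3) / (11/21) = 7/11.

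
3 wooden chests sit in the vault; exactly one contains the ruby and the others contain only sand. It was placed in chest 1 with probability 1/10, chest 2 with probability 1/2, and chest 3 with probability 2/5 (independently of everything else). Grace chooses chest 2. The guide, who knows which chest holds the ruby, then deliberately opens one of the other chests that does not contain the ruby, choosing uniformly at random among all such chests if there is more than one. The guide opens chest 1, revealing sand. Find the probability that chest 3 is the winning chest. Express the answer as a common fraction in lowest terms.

8/13

Consider each possible location of the ruby in turn.
If it is in chest 1 (prior 1/10): the guide opened chest 1, so this case is ruled out; weight (1/10)·0 = 0.
If it is in chest 2 (prior 1/2): the guide has 2 equally likely choices, so probability 1/2; weight (1/2)·(1/2) = 1/4.
If it is in chest 3 (prior 2/5): the guide has no choice, probability 1; weight (2/5)·1 = 2/5.
The weights sum to 13/20.
So P(the ruby in chest 3 | the guide opened chest 1) = (2/5) / (13/20) = 8/13.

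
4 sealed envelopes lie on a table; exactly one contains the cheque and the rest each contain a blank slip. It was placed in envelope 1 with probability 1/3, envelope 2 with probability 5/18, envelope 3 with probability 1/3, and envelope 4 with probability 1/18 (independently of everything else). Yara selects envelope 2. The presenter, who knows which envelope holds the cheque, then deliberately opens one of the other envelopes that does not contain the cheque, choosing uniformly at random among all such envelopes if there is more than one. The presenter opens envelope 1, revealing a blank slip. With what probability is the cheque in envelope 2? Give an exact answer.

Condition on the true location of the cheque.
If it is in envelope 1 (prior 1/3): the presenter opened envelope 1, so this case is ruled out; weight (1/3)·0 = 0.
If it is in envelope 2 (prior 5/18): the presenter has 3 equally likely choices, so probability 1/3; weight (5/18)·(1/3) = 5/54.
If it is in envelope 3 (prior 1/3): the presenter has 2 equally likely choices, so probability 1/2; weight (1/3)·(1/2) = 1/6.
If it is in envelope 4 (prior 1/18): the presenter has 2 equally likely choices, so probability 1/2; weight (1/18)·(1/2) = 1/36.
The weights sum to 31/108.
So P(the cheque in envelope 2 | the presenter opened envelope 1) = (5/54) / (31/108) = 10/31.

10/31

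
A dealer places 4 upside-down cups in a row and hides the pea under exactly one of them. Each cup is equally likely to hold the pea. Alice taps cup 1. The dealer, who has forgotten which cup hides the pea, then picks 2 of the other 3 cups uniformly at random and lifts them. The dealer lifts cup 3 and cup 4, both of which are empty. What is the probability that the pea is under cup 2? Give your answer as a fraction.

1/2

Because the dealer chose which cups to lift without knowing where the pea is, the choice is independent of the prize location. Learning that none of the 2 opened cups holds the pea simply rules out those 2 locations and leaves the remaining 2 cups still equally likely by symmetry.
So P(the pea under cup 2) = 1/2.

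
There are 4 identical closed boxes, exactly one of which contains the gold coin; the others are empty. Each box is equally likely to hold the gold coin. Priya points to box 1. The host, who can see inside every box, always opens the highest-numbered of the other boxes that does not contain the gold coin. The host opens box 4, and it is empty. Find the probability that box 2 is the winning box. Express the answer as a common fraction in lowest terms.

1/3

Apply Bayes' rule, conditioning on where the gold coin actually is.
If it is in any of boxes 1, 2, and 3 (prior 1/4 each): box 4 is the highest-numbered option available, probability 1; weight (1/4)·1 = 1/4 each.
If it is in box 4 (prior 1/4): the host opened box 4, so this case is ruled out; weight (1/4)·0 = 0.
The weights sum to 3/4.
So P(the gold coin in box 2 | the host opened box 4) = (1/4) / (3/4) = 1/3.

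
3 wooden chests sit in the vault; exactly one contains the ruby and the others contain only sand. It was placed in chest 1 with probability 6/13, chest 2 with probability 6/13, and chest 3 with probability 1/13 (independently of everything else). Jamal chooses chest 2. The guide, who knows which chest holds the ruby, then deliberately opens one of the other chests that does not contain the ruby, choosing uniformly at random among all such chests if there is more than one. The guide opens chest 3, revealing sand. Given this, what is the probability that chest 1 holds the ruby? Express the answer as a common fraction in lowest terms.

Apply Bayes' rule, conditioning on where the ruby actually is.
If it is in chest 1 (prior 6/13): the guide has no choice, probability 1; weight (6/13)·1 = 6/13.
If it is in chest 2 (prior 6/13): the guide has 2 equally likely choices, so probability 1/2; weight (6/13)·(1/2) = 3/13.
If it is in chest 3 (prior 1/13): the guide opened chest 3, so this case is ruled out; weight (1/13)·0 = 0.
The weights sum to 9/13.
So P(the ruby in chest 1 | the guide opened chest 3) = (6/13) / (9/13) = 2/3.

2/3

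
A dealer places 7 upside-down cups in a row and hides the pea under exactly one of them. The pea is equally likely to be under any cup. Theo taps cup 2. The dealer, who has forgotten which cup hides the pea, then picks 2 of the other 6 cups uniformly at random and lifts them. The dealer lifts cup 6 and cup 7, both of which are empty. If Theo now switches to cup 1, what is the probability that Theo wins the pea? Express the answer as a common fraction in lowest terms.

Consider each possible location of the pea in turn.
If it is under any of cups 1, 2, 3, 4, and 5 (prior 1/7 each): the dealer picks exactly this set with probability 1/15 regardless, and none is the prize; weight (1/7)·(1/15) = 1/105 each.
If it is under either of cups 6 and 7 (prior 1/7 each): that cup was opened and seen not to hold the prize — ruled out; weight (1/7)·0 = 0 each.
The weights sum to 1/21.
So P(the pea under cup 1 | the dealer opened cup 6 and cup 7) = (1/105) / (1/21) = 1/5.

1/5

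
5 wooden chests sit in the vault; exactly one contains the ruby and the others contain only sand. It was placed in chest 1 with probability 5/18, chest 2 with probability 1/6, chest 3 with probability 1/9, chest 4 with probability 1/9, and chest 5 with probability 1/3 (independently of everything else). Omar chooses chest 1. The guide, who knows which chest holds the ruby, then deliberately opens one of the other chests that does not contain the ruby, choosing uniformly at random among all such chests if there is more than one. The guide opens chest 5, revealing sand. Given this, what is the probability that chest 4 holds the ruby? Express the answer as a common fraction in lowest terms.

Consider each possible location of the ruby in turn.
If it is in chest 1 (prior 5/18): the guide has 4 equally likely choices, so probability 1/4; weight (5/18)·(1/4) = 5/72.
If it is in chest 2 (prior 1/6): the guide has 3 equally likely choices, so probability 1/3; weight (1/6)·(1/3) = 1/18.
If it is in either of chests 3 and 4 (prior 1/9 each): the guide has 3 equally likely choices, so probability 1/3; weight (1/9)·(1/3) = 1/27 each.
If it is in chest 5 (prior 1/3): the guide opened chest 5, so this case is ruled out; weight (1/3)·0 = 0.
The weights sum to 43/216.
So P(the ruby in chest 4 | the guide opened chest 5) = (1/27) / (43/216) = 8/43.

8/43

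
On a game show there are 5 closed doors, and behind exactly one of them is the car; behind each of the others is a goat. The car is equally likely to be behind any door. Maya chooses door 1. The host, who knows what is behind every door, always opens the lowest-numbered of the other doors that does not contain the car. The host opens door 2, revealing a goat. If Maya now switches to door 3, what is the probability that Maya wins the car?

1/4

Consider each possible location of the car in turn.
If it is behind any of doors 1, 3, 4, and 5 (prior 1/5 each): door 2 is the lowest-numbered option available, probability 1; weight (1/5)·1 = 1/5 each.
If it is behind door 2 (prior 1/5): the host opened door 2, so this case is ruled out; weight (1/5)·0 = 0.
The weights sum to 4/5.
So P(the car behind door 3 | the host opened door 2) = (1/5) / (4/5) = 1/4.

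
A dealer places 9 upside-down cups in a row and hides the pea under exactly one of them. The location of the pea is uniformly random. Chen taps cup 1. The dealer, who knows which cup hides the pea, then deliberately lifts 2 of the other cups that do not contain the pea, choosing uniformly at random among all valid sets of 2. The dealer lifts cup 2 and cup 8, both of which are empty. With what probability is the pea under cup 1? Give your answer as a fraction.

1/9

Consider each possible location of the pea in turn.
If it is under cup 1 (prior 1/9): the dealer has 28 equally likely choices, so probability 1/28; weight (1/9)·(1/28) = 1/252.
If it is under either of cups 2 and 8 (prior 1/9 each): that cup was opened and seen not to hold the prize — ruled out; weight (1/9)·0 = 0 each.
If it is under any of cups 3, 4, 5, 6, 7, and 9 (prior 1/9 each): the dealer has 21 equally likely choices, so probability 1/21; weight (1/9)·(1/21) = 1/189 each.
The weights sum to 1/28.
So P(the pea under cup 1 | the dealer opened cup 2 and cup 8) = (1/252) / (1/28) = 1/9.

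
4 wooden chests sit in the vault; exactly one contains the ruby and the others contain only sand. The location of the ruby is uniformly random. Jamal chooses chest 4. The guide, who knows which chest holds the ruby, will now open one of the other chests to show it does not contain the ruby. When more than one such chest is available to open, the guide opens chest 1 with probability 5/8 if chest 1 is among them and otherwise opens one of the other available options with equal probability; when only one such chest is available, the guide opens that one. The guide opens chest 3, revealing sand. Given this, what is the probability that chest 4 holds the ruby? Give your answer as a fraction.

3/17

Apply Bayes' rule, conditioning on where the ruby actually is.
If it is in chest 1 (prior 1/4): chest 1 holds the prize so is unavailable; the guide chooses uniformly among the 2 others, probability 1/2; weight (1/4)·(1/2) = 1/8.
If it is in chest 2 (prior 1/4): chest 1 is available but not opened, probability 3/8; weight (1/4)·(3/8) = 3/32.
If it is in chest 3 (prior 1/4): the guide opened chest 3, so this case is ruled out; weight (1/4)·0 = 0.
If it is in chest 4 (prior 1/4): chest 1 is available but not opened; chest 3 gets probability (1 − 5/8)/2 = 3/16; weight (1/4)·(3/16) = 3/64.
The weights sum to 17/64.
So P(the ruby in chest 4 | the guide opened chest 3) = (3/64) / (17/64) = 3/17.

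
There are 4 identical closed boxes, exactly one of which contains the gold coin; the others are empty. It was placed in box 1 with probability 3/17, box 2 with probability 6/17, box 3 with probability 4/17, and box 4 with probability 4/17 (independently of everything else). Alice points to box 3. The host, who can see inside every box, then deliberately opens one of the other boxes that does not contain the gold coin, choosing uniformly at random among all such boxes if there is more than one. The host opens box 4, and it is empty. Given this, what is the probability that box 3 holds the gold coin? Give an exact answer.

Consider each possible location of the gold coin in turn.
If it is in box 1 (prior 3/17): the host has 2 equally likely choices, so probability 1/2; weight (3/17)·(1/2) = 3/34.
If it is in box 2 (prior 6/17): the host has 2 equally likely choices, so probability 1/2; weight (6/17)·(1/2) = 3/17.
If it is in box 3 (prior 4/17): the host has 3 equally likely choices, so probability 1/3; weight (4/17)·(1/3) = 4/51.
If it is in box 4 (prior 4/17): the host opened box 4, so this case is ruled out; weight (4/17)·0 = 0.
The weights sum to 35/102.
So P(the gold coin in box 3 | the host opened box 4) = (4/51) / (35/102) = 8/35.

8/35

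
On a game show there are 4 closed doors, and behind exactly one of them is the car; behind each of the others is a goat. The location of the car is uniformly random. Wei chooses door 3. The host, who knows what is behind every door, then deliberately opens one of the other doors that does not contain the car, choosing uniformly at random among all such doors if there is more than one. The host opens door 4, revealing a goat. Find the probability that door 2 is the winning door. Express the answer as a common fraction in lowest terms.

Consider each possible location of the car in turn.
If it is behind either of doors 1 and 2 (prior 1/4 each): the host has 2 equally likely choices, so probability 1/2; weight (1/4)·(1/2) = 1/8 each.
If it is behind door 3 (prior 1/4): the host has 3 equally likely choices, so probability 1/3; weight (1/4)·(1/3) = 1/12.
If it is behind door 4 (prior 1/4): the host opened door 4, so this case is ruled out; weight (1/4)·0 = 0.
The weights sum to 1/3.
So P(the car behind door 2 | the host opened door 4) = (1/8) / (1/3) = 3/8.

3/8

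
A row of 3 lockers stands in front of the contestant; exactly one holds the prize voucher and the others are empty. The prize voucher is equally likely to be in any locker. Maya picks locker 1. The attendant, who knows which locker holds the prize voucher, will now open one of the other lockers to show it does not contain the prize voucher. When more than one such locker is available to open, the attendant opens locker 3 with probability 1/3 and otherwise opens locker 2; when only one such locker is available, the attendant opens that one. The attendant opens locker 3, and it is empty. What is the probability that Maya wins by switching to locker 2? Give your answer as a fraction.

3/4

Consider each possible location of the prize voucher in turn.
If it is in locker 1 (prior 1/3): locker 3 is available, opened with probability 1/3; weight (1/3)·(1/3) = 1/9.
If it is in locker 2 (prior 1/3): only locker 3 is available, probability 1; weight (1/3)·1 = 1/3.
If it is in locker 3 (prior 1/3): the attendant opened locker 3, so this case is ruled out; weight (1/3)·0 = 0.
The weights sum to 4/9.
So P(the prize voucher in locker 2 | the attendant opened locker 3) = (1/3) / (4/9) = 3/4.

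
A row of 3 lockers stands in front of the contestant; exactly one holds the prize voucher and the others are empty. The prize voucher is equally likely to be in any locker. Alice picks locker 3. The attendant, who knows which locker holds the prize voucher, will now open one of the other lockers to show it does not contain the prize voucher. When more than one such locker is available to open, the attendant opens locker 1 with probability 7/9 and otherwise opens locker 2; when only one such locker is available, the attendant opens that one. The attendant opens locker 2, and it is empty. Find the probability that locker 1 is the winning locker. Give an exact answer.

Condition on the true location of the prize voucher.
If it is in locker 1 (prior 1/3): only locker 2 is available, probability 1; weight (1/3)·1 = 1/3.
If it is in locker 2 (prior 1/3): the attendant opened locker 2, so this case is ruled out; weight (1/3)·0 = 0.
If it is in locker 3 (prior 1/3): locker 1 is available but not opened, probability 2/9; weight (1/3)·(2/9) = 2/27.
The weights sum to 11/27.
So P(the prize voucher in locker 1 | the attendant opened locker 2) = (1/3) / (11/27) = 9/11.

9/11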